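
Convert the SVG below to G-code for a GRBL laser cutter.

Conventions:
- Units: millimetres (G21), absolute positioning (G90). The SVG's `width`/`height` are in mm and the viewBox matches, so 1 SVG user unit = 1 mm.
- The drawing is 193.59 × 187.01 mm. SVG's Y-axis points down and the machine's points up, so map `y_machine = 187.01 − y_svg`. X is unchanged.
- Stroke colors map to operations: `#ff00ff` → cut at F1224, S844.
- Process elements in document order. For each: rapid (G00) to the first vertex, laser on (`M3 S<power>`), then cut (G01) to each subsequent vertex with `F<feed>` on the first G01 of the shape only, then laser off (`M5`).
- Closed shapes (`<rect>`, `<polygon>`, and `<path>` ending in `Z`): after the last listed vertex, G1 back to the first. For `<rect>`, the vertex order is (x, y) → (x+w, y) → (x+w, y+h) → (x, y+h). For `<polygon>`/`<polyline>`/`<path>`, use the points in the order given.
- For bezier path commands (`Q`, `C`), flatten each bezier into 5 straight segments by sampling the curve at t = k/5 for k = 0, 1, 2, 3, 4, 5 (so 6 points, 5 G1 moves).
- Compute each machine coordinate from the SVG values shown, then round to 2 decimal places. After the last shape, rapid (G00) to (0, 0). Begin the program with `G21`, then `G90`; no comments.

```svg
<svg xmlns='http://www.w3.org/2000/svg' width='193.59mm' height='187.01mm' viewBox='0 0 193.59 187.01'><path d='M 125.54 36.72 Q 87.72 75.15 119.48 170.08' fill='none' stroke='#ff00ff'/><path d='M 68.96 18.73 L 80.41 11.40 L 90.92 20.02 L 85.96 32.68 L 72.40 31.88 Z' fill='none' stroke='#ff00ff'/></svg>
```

viewBox `0 0 193.59 187.01` with mm width/height → 1 unit = 1 mm. Flip: y_m = 187.01 − y_svg.

**Shape 1** — `<path>` quadratic bezier, stroke `#ff00ff` → cut (S844, F1224). Control points (SVG): P0=(125.54,36.72), P1=(87.72,75.15), P2=(119.48,170.08); sampled at t=k/5. Machine vertices: (125.54,150.29) → (113.20,132.66) → (106.42,110.51) → (105.20,83.83) → (109.56,52.64) → (119.48,16.93). Open path.

**Shape 2** — `<path>` regular polygon, stroke `#ff00ff` → cut (S844, F1224). Machine vertices: (68.96,168.28) → (80.41,175.61) → (90.92,166.99) → (85.96,154.33) → (72.40,155.13) → (68.96,168.28). Closed: final G1 returns to the first vertex.

G21
G90
G00 X125.54 Y150.29
M3 S844
G01 X113.20 Y132.66 F1224
G01 X106.42 Y110.51
G01 X105.20 Y83.83
G01 X109.56 Y52.64
G01 X119.48 Y16.93
M5
G00 X68.96 Y168.28
M3 S844
G01 X80.41 Y175.61 F1224
G01 X90.92 Y166.99
G01 X85.96 Y154.33
G01 X72.40 Y155.13
G01 X68.96 Y168.28
M5
G00 X0.00 Y0.00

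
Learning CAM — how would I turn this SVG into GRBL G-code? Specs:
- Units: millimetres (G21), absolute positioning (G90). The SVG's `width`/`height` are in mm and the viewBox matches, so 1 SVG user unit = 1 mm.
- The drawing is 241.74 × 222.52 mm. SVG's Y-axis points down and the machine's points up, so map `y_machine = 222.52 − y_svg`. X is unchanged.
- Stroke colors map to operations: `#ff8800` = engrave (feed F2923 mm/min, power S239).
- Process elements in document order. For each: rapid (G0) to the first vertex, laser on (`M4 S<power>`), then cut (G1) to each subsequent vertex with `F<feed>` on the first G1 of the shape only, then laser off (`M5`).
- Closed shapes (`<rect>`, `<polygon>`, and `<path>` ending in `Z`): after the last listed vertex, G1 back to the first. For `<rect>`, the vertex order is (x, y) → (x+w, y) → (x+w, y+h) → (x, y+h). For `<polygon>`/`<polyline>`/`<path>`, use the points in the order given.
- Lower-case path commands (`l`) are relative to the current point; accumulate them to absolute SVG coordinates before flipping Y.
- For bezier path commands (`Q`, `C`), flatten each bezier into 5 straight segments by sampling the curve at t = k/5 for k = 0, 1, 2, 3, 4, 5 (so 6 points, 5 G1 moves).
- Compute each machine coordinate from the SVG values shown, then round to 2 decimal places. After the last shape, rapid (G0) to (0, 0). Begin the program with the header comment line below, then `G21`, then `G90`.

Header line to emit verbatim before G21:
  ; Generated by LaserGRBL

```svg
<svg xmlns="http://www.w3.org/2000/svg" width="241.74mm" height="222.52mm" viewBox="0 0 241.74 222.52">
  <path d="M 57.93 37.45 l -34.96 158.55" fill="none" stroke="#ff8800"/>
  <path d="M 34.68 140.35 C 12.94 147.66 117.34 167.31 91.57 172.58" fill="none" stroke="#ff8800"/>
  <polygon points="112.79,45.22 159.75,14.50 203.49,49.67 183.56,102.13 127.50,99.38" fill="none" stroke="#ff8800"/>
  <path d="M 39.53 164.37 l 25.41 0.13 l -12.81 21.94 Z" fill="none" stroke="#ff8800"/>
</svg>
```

1 u = 1 mm; y_m = 222.52 − y.

[1] `<path>` line segment, #ff8800→engrave S239 F2923: (57.93,185.07) → (22.97,26.52)

[2] `<path>` cubic bezier, #ff8800→engrave S239 F2923: (34.68,82.17) → (34.72,76.52) → (52.74,69.18) → (76.42,61.46) → (93.46,54.61) → (91.57,49.94)

[3] `<polygon>` regular polygon, #ff8800→engrave S239 F2923: (112.79,177.30) → (159.75,208.02) → (203.49,172.85) → (183.56,120.39) → (127.50,123.14) → (112.79,177.30) (closed)

[4] `<path>` regular polygon, #ff8800→engrave S239 F2923: (39.53,58.15) → (64.94,58.02) → (52.13,36.08) → (39.53,58.15) (closed)

; Generated by LaserGRBL
G21
G90
G0 X57.93 Y185.07
M4 S239
G1 X22.97 Y26.52 F2923
M5
G0 X34.68 Y82.17
M4 S239
G1 X34.72 Y76.52 F2923
G1 X52.74 Y69.18
G1 X76.42 Y61.46
G1 X93.46 Y54.61
G1 X91.57 Y49.94
M5
G0 X112.79 Y177.30
M4 S239
G1 X159.75 Y208.02 F2923
G1 X203.49 Y172.85
G1 X183.56 Y120.39
G1 X127.50 Y123.14
G1 X112.79 Y177.30
M5
G0 X39.53 Y58.15
M4 S239
G1 X64.94 Y58.02 F2923
G1 X52.13 Y36.08
G1 X39.53 Y58.15
M5
G0 X0.00 Y0.00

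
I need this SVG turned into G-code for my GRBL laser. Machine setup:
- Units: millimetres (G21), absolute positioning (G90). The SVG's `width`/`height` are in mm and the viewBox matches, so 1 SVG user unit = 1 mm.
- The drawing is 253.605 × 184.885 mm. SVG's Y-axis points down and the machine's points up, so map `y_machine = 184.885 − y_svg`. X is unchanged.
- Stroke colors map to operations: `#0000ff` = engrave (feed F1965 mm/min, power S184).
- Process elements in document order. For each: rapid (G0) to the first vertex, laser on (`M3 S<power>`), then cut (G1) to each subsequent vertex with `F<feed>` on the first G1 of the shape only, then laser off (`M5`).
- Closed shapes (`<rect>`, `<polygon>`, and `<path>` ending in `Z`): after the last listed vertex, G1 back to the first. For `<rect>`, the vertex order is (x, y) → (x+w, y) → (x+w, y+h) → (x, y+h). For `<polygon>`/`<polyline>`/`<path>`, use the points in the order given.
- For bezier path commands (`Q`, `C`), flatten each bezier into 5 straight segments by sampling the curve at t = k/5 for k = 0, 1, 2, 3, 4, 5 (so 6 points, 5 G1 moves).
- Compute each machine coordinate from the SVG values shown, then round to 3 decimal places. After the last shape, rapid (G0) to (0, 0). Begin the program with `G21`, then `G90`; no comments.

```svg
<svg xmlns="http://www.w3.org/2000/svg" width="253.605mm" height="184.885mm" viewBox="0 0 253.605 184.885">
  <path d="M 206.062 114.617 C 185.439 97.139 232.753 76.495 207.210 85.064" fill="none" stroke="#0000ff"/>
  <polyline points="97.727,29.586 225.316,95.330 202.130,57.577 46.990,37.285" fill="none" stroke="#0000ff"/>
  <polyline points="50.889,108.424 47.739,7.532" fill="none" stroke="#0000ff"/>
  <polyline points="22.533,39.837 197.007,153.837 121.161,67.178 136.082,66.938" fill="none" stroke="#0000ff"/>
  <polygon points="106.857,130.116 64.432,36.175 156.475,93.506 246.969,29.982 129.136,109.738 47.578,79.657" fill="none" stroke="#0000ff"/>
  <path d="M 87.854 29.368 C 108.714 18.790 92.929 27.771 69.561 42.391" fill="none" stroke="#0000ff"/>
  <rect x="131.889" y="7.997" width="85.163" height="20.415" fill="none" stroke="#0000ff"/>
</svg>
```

viewBox `0 0 253.605 184.885` with mm width/height → 1 unit = 1 mm. Flip: y_m = 184.885 − y_svg.

**Shape 1** — `<path>` cubic bezier, stroke `#0000ff` → engrave (S184, F1965). Control points (SVG): P0=(206.062,114.617), P1=(185.439,97.139), P2=(232.753,76.495), P3=(207.210,85.064); sampled at t=k/5. Machine vertices: (206.062,70.268) → (200.714,80.876) → (204.913,90.689) → (211.901,98.154) → (214.919,101.716) → (207.210,99.821). Open path.

**Shape 2** — `<polyline>` open polyline, stroke `#0000ff` → engrave (S184, F1965). Machine vertices: (97.727,155.299) → (225.316,89.555) → (202.130,127.308) → (46.990,147.600). Open path.

**Shape 3** — `<polyline>` line segment, stroke `#0000ff` → engrave (S184, F1965). Machine vertices: (50.889,76.461) → (47.739,177.353). Open path.

**Shape 4** — `<polyline>` open polyline, stroke `#0000ff` → engrave (S184, F1965). Machine vertices: (22.533,145.048) → (197.007,31.048) → (121.161,117.707) → (136.082,117.947). Open path.

**Shape 5** — `<polygon>` closed polygon, stroke `#0000ff` → engrave (S184, F1965). Machine vertices: (106.857,54.769) → (64.432,148.710) → (156.475,91.379) → (246.969,154.903) → (129.136,75.147) → (47.578,105.228) → (106.857,54.769). Closed: final G1 returns to the first vertex.

**Shape 6** — `<path>` cubic bezier, stroke `#0000ff` → engrave (S184, F1965). Control points (SVG): P0=(87.854,29.368), P1=(108.714,18.790), P2=(92.929,27.771), P3=(69.561,42.391); sampled at t=k/5. Machine vertices: (87.854,155.517) → (96.205,159.628) → (97.156,159.713) → (92.103,156.440) → (82.439,150.478) → (69.561,142.494). Open path.

**Shape 7** — `<rect>` rectangle, stroke `#0000ff` → engrave (S184, F1965). Machine vertices: (131.889,176.888) → (217.052,176.888) → (217.052,156.473) → (131.889,156.473) → (131.889,176.888). Closed: final G1 returns to the first vertex.

G21
G90
G0 X206.062 Y70.268
M3 S184
G1 X200.714 Y80.876 F1965
G1 X204.913 Y90.689
G1 X211.901 Y98.154
G1 X214.919 Y101.716
G1 X207.210 Y99.821
M5
G0 X97.727 Y155.299
M3 S184
G1 X225.316 Y89.555 F1965
G1 X202.130 Y127.308
G1 X46.990 Y147.600
M5
G0 X50.889 Y76.461
M3 S184
G1 X47.739 Y177.353 F1965
M5
G0 X22.533 Y145.048
M3 S184
G1 X197.007 Y31.048 F1965
G1 X121.161 Y117.707
G1 X136.082 Y117.947
M5
G0 X106.857 Y54.769
M3 S184
G1 X64.432 Y148.710 F1965
G1 X156.475 Y91.379
G1 X246.969 Y154.903
G1 X129.136 Y75.147
G1 X47.578 Y105.228
G1 X106.857 Y54.769
M5
G0 X87.854 Y155.517
M3 S184
G1 X96.205 Y159.628 F1965
G1 X97.156 Y159.713
G1 X92.103 Y156.440
G1 X82.439 Y150.478
G1 X69.561 Y142.494
M5
G0 X131.889 Y176.888
M3 S184
G1 X217.052 Y176.888 F1965
G1 X217.052 Y156.473
G1 X131.889 Y156.473
G1 X131.889 Y176.888
M5
G0 X0.000 Y0.000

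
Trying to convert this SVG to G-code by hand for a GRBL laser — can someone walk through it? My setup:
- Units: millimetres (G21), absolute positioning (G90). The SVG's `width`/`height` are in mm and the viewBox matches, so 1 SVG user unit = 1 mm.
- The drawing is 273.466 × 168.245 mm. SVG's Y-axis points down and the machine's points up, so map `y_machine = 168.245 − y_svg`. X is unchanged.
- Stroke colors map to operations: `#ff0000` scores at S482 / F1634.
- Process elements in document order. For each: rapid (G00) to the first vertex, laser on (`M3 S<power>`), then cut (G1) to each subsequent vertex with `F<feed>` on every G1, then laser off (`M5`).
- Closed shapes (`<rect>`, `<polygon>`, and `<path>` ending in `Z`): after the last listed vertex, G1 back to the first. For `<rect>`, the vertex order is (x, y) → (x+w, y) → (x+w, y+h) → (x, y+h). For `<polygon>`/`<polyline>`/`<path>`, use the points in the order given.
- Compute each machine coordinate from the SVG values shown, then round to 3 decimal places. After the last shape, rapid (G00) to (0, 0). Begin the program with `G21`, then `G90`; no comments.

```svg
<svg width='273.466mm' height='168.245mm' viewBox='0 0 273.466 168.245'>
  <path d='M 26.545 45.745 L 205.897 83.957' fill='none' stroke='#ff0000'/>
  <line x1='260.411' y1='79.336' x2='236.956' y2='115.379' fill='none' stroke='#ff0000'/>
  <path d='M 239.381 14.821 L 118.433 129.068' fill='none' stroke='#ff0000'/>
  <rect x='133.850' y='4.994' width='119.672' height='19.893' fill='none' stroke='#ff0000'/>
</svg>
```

1 u = 1 mm; y_m = 168.245 − y.

[1] `<path>` line segment, #ff0000→score S482 F1634: (26.545,122.500) → (205.897,84.288)

[2] `<line>` line segment, #ff0000→score S482 F1634: (260.411,88.909) → (236.956,52.866)

[3] `<path>` line segment, #ff0000→score S482 F1634: (239.381,153.424) → (118.433,39.177)

[4] `<rect>` rectangle, #ff0000→score S482 F1634: (133.850,163.251) → (253.522,163.251) → (253.522,143.358) → (133.850,143.358) → (133.850,163.251) (closed)

G21
G90
G00 X26.545 Y122.500
M3 S482
G1 X205.897 Y84.288 F1634
M5
G00 X260.411 Y88.909
M3 S482
G1 X236.956 Y52.866 F1634
M5
G00 X239.381 Y153.424
M3 S482
G1 X118.433 Y39.177 F1634
M5
G00 X133.850 Y163.251
M3 S482
G1 X253.522 Y163.251 F1634
G1 X253.522 Y143.358 F1634
G1 X133.850 Y143.358 F1634
G1 X133.850 Y163.251 F1634
M5
G00 X0.000 Y0.000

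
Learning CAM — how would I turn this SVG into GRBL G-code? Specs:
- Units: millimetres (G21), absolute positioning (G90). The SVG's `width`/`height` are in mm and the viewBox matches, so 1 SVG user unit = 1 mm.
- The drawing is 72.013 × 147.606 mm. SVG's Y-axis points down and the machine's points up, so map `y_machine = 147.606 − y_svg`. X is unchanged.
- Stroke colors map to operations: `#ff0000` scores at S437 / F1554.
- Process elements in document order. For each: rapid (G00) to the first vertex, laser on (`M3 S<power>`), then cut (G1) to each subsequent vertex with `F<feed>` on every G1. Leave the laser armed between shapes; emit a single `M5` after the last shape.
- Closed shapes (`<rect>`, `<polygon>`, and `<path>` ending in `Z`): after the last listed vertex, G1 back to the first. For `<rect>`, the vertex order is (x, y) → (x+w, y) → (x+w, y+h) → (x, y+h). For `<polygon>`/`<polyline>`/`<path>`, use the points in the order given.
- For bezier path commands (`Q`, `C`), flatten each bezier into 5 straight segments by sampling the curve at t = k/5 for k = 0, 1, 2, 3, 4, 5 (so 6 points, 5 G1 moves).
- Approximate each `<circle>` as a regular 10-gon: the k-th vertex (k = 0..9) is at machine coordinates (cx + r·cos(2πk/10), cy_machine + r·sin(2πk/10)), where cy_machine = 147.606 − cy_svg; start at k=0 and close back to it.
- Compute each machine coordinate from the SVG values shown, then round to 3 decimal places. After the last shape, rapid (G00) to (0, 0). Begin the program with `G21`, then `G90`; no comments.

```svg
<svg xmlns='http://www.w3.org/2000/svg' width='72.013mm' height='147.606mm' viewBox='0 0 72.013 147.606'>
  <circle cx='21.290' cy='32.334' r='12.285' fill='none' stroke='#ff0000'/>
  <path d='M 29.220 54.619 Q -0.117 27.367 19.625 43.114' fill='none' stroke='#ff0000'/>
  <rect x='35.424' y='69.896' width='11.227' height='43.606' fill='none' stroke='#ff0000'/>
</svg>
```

G21
G90
G00 X33.575 Y115.272
M3 S437
G1 X31.229 Y122.493 F1554
G1 X25.086 Y126.956 F1554
G1 X17.494 Y126.956 F1554
G1 X11.351 Y122.493 F1554
G1 X9.005 Y115.272 F1554
G1 X11.351 Y108.051 F1554
G1 X17.494 Y103.588 F1554
G1 X25.086 Y103.588 F1554
G1 X31.229 Y108.051 F1554
G1 X33.575 Y115.272 F1554
G00 X29.220 Y92.987
M3 S437
G1 X19.448 Y102.168 F1554
G1 X13.603 Y107.909 F1554
G1 X11.684 Y110.210 F1554
G1 X13.691 Y109.071 F1554
G1 X19.625 Y104.492 F1554
G00 X35.424 Y77.710
M3 S437
G1 X46.651 Y77.710 F1554
G1 X46.651 Y34.104 F1554
G1 X35.424 Y34.104 F1554
G1 X35.424 Y77.710 F1554
M5
G00 X0.000 Y0.000

Since the viewBox matches the mm dimensions, user units are millimetres directly. The only transform is the Y-flip y_m = 147.606 − y_svg.

Shape 1 is a circle drawn with `<circle>`. Its stroke #ff0000 means score at S437, F1554. After flipping Y the toolpath is (33.575,115.272) → (31.229,122.493) → (25.086,126.956) → (17.494,126.956) → (11.351,122.493) → (9.005,115.272) → (11.351,108.051) → (17.494,103.588) → (25.086,103.588) → (31.229,108.051) → (33.575,115.272), returning to the start.

Shape 2 is a quadratic bezier drawn with `<path>`. Its stroke #ff0000 means score at S437, F1554. After flipping Y the toolpath is (29.220,92.987) → (19.448,102.168) → (13.603,107.909) → (11.684,110.210) → (13.691,109.071) → (19.625,104.492).

Shape 3 is a rectangle drawn with `<rect>`. Its stroke #ff0000 means score at S437, F1554. After flipping Y the toolpath is (35.424,77.710) → (46.651,77.710) → (46.651,34.104) → (35.424,34.104) → (35.424,77.710), returning to the start.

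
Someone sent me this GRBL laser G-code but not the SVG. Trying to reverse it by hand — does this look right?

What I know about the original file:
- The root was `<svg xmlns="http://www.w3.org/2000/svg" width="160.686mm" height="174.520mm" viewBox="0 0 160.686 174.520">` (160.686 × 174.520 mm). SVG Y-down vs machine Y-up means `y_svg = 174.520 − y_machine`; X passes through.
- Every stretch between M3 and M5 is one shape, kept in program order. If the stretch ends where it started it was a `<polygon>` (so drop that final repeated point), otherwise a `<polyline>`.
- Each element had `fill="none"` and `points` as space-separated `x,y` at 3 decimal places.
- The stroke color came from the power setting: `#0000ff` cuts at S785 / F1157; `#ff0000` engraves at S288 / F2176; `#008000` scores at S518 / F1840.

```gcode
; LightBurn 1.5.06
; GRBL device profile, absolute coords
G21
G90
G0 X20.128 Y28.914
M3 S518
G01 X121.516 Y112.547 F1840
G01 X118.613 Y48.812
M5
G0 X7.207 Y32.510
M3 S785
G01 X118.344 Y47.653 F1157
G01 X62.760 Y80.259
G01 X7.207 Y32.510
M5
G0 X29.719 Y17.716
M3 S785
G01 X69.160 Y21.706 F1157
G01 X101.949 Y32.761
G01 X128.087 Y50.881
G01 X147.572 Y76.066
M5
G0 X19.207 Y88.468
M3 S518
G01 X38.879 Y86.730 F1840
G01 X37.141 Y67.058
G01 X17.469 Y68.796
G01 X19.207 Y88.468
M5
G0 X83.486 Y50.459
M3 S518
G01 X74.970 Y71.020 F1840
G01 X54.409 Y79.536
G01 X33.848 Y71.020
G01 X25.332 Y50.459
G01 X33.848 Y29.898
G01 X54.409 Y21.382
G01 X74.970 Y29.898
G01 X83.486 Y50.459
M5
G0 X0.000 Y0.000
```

Machine Y-up, SVG Y-down with viewBox height 174.520, so y_svg = 174.520 − y_machine; X carries over.

Run 1: the run's S518 means `#008000` (score). The run is open, so emit a `<polyline>` with points (Y-flipped): 20.128,145.606 121.516,61.973 118.613,125.708.

Run 2: the run's S785 means `#0000ff` (cut). The run returns to its start, so emit a `<polygon>` with points (Y-flipped): 7.207,142.010 118.344,126.867 62.760,94.261.

Run 3: power S785 maps to stroke `#0000ff` (cut). The run is open, so emit a `<polyline>` with points (Y-flipped): 29.719,156.804 69.160,152.814 101.949,141.759 128.087,123.639 147.572,98.454.

Run 4: power S518 maps to stroke `#008000` (score). The run returns to its start, so emit a `<polygon>` with points (Y-flipped): 19.207,86.052 38.879,87.790 37.141,107.462 17.469,105.724.

Run 5: the run's S518 means `#008000` (score). The run returns to its start, so emit a `<polygon>` with points (Y-flipped): 83.486,124.061 74.970,103.500 54.409,94.984 33.848,103.500 25.332,124.061 33.848,144.622 54.409,153.138 74.970,144.622.

<svg xmlns="http://www.w3.org/2000/svg" width="160.686mm" height="174.520mm" viewBox="0 0 160.686 174.520">
  <polyline points="20.128,145.606 121.516,61.973 118.613,125.708" fill="none" stroke="#008000"/>
  <polygon points="7.207,142.010 118.344,126.867 62.760,94.261" fill="none" stroke="#0000ff"/>
  <polyline points="29.719,156.804 69.160,152.814 101.949,141.759 128.087,123.639 147.572,98.454" fill="none" stroke="#0000ff"/>
  <polygon points="19.207,86.052 38.879,87.790 37.141,107.462 17.469,105.724" fill="none" stroke="#008000"/>
  <polygon points="83.486,124.061 74.970,103.500 54.409,94.984 33.848,103.500 25.332,124.061 33.848,144.622 54.409,153.138 74.970,144.622" fill="none" stroke="#008000"/>
</svg>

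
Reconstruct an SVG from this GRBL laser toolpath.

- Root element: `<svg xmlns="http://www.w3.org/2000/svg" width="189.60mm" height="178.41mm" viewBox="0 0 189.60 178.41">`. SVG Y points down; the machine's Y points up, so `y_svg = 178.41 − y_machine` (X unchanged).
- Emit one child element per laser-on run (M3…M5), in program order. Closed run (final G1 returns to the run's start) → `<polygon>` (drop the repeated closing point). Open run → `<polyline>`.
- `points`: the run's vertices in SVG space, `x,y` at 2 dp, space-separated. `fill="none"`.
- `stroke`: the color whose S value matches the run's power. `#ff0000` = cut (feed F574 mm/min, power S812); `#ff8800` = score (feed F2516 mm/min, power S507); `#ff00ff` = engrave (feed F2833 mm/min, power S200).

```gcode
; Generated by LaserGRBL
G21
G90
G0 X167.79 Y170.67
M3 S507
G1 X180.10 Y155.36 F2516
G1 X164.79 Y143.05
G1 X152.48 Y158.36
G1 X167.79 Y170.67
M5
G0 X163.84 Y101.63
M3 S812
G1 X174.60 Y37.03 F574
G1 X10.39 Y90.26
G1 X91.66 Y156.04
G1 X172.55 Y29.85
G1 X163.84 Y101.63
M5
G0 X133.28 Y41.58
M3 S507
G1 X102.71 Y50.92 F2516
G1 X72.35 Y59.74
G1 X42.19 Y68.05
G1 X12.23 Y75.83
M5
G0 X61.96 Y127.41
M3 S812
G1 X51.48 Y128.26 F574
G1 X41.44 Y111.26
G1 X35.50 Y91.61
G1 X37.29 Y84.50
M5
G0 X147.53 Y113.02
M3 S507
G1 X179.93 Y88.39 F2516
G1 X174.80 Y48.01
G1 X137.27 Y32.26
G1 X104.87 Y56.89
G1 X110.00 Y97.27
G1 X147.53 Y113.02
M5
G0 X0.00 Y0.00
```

<svg xmlns="http://www.w3.org/2000/svg" width="189.60mm" height="178.41mm" viewBox="0 0 189.60 178.41">
  <polygon points="167.79,7.74 180.10,23.05 164.79,35.36 152.48,20.05" fill="none" stroke="#ff8800"/>
  <polygon points="163.84,76.78 174.60,141.38 10.39,88.15 91.66,22.37 172.55,148.56" fill="none" stroke="#ff0000"/>
  <polyline points="133.28,136.83 102.71,127.49 72.35,118.67 42.19,110.36 12.23,102.58" fill="none" stroke="#ff8800"/>
  <polyline points="61.96,51.00 51.48,50.15 41.44,67.15 35.50,86.80 37.29,93.91" fill="none" stroke="#ff0000"/>
  <polygon points="147.53,65.39 179.93,90.02 174.80,130.40 137.27,146.15 104.87,121.52 110.00,81.14" fill="none" stroke="#ff8800"/>
</svg>

Machine Y-up, SVG Y-down with viewBox height 178.41, so y_svg = 178.41 − y_machine; X carries over.

Run 1: power S507 maps to stroke `#ff8800` (score). The run returns to its start, so emit a `<polygon>` with points (Y-flipped): 167.79,7.74 180.10,23.05 164.79,35.36 152.48,20.05.

Run 2: power S812 maps to stroke `#ff0000` (cut). The run returns to its start, so emit a `<polygon>` with points (Y-flipped): 163.84,76.78 174.60,141.38 10.39,88.15 91.66,22.37 172.55,148.56.

Run 3: power S507 maps to stroke `#ff8800` (score). The run is open, so emit a `<polyline>` with points (Y-flipped): 133.28,136.83 102.71,127.49 72.35,118.67 42.19,110.36 12.23,102.58.

Run 4: the run's S812 means `#ff0000` (cut). The run is open, so emit a `<polyline>` with points (Y-flipped): 61.96,51.00 51.48,50.15 41.44,67.15 35.50,86.80 37.29,93.91.

Run 5: the run's S507 means `#ff8800` (score). The run returns to its start, so emit a `<polygon>` with points (Y-flipped): 147.53,65.39 179.93,90.02 174.80,130.40 137.27,146.15 104.87,121.52 110.00,81.14.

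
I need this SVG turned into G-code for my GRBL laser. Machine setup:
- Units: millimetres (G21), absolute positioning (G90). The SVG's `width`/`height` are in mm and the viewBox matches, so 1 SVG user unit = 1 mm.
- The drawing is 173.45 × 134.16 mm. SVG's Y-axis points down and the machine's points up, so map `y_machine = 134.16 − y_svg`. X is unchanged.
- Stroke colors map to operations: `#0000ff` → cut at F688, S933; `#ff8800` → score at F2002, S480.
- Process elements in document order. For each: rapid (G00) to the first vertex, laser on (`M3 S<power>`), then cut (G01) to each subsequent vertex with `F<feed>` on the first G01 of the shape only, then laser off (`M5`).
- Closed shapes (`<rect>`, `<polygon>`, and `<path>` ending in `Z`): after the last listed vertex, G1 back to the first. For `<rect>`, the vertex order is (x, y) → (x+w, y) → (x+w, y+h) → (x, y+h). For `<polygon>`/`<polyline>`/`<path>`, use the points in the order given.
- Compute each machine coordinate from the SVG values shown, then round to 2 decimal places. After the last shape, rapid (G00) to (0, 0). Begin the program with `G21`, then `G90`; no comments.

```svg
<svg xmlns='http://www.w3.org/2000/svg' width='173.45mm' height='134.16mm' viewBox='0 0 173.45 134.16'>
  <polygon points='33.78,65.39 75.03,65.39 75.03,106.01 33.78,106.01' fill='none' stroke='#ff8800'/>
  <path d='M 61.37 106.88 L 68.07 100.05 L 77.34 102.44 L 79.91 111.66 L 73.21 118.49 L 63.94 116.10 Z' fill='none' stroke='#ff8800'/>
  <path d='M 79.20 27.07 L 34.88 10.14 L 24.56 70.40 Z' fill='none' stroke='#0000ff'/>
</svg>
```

G21
G90
G00 X33.78 Y68.77
M3 S480
G01 X75.03 Y68.77 F2002
G01 X75.03 Y28.15
G01 X33.78 Y28.15
G01 X33.78 Y68.77
M5
G00 X61.37 Y27.28
M3 S480
G01 X68.07 Y34.11 F2002
G01 X77.34 Y31.72
G01 X79.91 Y22.50
G01 X73.21 Y15.67
G01 X63.94 Y18.06
G01 X61.37 Y27.28
M5
G00 X79.20 Y107.09
M3 S933
G01 X34.88 Y124.02 F688
G01 X24.56 Y63.76
G01 X79.20 Y107.09
M5
G00 X0.00 Y0.00

Since the viewBox matches the mm dimensions, user units are millimetres directly. The only transform is the Y-flip y_m = 134.16 − y_svg.

Shape 1 is a rectangle drawn with `<polygon>`. Its stroke #ff8800 means score at S480, F2002. After flipping Y the toolpath is (33.78,68.77) → (75.03,68.77) → (75.03,28.15) → (33.78,28.15) → (33.78,68.77), returning to the start.

Shape 2 is a regular polygon drawn with `<path>`. Its stroke #ff8800 means score at S480, F2002. After flipping Y the toolpath is (61.37,27.28) → (68.07,34.11) → (77.34,31.72) → (79.91,22.50) → (73.21,15.67) → (63.94,18.06) → (61.37,27.28), returning to the start.

Shape 3 is a closed polygon drawn with `<path>`. Its stroke #0000ff means cut at S933, F688. After flipping Y the toolpath is (79.20,107.09) → (34.88,124.02) → (24.56,63.76) → (79.20,107.09), returning to the start.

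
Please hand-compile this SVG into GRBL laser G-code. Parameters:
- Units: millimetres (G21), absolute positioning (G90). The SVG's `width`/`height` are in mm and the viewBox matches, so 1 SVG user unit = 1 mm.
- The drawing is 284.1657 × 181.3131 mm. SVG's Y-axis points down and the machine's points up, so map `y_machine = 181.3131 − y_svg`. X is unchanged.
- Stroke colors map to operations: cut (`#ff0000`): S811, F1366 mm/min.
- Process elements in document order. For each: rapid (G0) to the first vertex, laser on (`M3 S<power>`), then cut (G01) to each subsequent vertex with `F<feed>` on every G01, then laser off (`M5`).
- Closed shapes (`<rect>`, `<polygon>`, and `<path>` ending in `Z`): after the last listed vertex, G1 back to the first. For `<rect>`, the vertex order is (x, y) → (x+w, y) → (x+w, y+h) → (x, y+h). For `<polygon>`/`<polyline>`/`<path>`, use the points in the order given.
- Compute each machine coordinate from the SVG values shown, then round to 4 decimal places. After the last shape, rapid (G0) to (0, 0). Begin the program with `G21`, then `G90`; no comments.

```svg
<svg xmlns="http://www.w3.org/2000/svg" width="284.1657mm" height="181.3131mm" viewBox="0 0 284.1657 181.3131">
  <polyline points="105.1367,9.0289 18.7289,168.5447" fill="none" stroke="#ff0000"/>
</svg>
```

1 u = 1 mm; y_m = 181.3131 − y.

[1] `<polyline>` line segment, #ff0000→cut S811 F1366: (105.1367,172.2842) → (18.7289,12.7684)

G21
G90
G0 X105.1367 Y172.2842
M3 S811
G01 X18.7289 Y12.7684 F1366
M5
G0 X0.0000 Y0.0000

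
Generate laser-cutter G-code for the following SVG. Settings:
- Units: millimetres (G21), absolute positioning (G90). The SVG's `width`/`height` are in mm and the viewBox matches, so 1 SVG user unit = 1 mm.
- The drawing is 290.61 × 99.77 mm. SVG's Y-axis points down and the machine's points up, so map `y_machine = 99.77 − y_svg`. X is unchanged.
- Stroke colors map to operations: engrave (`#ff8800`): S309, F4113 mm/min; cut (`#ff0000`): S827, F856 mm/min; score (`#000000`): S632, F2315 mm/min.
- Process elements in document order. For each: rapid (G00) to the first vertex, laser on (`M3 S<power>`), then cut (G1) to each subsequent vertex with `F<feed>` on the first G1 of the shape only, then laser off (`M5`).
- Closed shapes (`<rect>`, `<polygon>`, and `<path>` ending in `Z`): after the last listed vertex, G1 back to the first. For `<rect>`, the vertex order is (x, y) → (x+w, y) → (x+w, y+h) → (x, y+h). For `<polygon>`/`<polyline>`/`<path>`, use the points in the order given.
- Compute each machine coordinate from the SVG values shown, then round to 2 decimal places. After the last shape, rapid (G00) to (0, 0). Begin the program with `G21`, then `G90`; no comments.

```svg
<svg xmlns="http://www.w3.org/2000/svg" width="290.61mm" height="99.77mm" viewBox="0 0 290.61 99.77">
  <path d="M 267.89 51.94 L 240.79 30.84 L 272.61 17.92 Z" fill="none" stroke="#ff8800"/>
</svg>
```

Since the viewBox matches the mm dimensions, user units are millimetres directly. The only transform is the Y-flip y_m = 99.77 − y_svg.

Shape 1 is a regular polygon drawn with `<path>`. Its stroke #ff8800 means engrave at S309, F4113. After flipping Y the toolpath is (267.89,47.83) → (240.79,68.93) → (272.61,81.85) → (267.89,47.83), returning to the start.

G21
G90
G00 X267.89 Y47.83
M3 S309
G1 X240.79 Y68.93 F4113
G1 X272.61 Y81.85
G1 X267.89 Y47.83
M5
G00 X0.00 Y0.00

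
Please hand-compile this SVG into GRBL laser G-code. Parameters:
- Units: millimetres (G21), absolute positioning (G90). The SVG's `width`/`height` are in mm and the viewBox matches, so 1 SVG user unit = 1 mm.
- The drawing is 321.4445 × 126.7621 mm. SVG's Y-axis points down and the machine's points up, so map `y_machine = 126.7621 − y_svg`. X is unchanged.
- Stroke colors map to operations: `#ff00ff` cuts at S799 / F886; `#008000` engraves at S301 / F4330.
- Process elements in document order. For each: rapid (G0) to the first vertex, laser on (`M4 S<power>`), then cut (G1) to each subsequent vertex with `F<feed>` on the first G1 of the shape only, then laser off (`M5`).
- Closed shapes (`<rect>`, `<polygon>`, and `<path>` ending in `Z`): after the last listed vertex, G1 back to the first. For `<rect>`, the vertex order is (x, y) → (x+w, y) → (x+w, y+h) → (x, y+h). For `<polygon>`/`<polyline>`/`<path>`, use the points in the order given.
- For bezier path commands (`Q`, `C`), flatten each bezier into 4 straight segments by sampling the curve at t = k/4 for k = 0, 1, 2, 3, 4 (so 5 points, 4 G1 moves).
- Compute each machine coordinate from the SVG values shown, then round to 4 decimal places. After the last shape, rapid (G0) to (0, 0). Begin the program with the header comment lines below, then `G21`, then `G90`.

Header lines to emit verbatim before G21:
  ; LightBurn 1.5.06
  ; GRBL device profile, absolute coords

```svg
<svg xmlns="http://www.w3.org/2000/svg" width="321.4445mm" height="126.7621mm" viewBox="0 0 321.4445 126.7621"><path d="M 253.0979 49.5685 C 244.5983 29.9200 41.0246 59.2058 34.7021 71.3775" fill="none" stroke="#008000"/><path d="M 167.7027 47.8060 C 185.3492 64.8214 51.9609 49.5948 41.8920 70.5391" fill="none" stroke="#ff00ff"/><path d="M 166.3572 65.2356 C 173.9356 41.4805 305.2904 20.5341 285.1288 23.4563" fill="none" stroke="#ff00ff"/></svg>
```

1 u = 1 mm; y_m = 126.7621 − y.

[1] `<path>` cubic bezier, #008000→engrave S301 F4330: (253.0979,77.1936) → (216.2769,83.7868) → (143.0836,78.2217) → (70.2985,66.6903) → (34.7021,55.3846)

[2] `<path>` cubic bezier, #ff00ff→cut S799 F886: (167.7027,78.9561) → (156.9053,71.1710) → (115.1906,69.0629) → (68.2793,66.2181) → (41.8920,56.2230)

[3] `<path>` cubic bezier, #ff00ff→cut S799 F886: (166.3572,61.5265) → (190.9476,78.4871) → (236.1455,92.4201) → (276.1421,101.3511) → (285.1288,103.3058)

; LightBurn 1.5.06
; GRBL device profile, absolute coords
G21
G90
G0 X253.0979 Y77.1936
M4 S301
G1 X216.2769 Y83.7868 F4330
G1 X143.0836 Y78.2217
G1 X70.2985 Y66.6903
G1 X34.7021 Y55.3846
M5
G0 X167.7027 Y78.9561
M4 S799
G1 X156.9053 Y71.1710 F886
G1 X115.1906 Y69.0629
G1 X68.2793 Y66.2181
G1 X41.8920 Y56.2230
M5
G0 X166.3572 Y61.5265
M4 S799
G1 X190.9476 Y78.4871 F886
G1 X236.1455 Y92.4201
G1 X276.1421 Y101.3511
G1 X285.1288 Y103.3058
M5
G0 X0.0000 Y0.0000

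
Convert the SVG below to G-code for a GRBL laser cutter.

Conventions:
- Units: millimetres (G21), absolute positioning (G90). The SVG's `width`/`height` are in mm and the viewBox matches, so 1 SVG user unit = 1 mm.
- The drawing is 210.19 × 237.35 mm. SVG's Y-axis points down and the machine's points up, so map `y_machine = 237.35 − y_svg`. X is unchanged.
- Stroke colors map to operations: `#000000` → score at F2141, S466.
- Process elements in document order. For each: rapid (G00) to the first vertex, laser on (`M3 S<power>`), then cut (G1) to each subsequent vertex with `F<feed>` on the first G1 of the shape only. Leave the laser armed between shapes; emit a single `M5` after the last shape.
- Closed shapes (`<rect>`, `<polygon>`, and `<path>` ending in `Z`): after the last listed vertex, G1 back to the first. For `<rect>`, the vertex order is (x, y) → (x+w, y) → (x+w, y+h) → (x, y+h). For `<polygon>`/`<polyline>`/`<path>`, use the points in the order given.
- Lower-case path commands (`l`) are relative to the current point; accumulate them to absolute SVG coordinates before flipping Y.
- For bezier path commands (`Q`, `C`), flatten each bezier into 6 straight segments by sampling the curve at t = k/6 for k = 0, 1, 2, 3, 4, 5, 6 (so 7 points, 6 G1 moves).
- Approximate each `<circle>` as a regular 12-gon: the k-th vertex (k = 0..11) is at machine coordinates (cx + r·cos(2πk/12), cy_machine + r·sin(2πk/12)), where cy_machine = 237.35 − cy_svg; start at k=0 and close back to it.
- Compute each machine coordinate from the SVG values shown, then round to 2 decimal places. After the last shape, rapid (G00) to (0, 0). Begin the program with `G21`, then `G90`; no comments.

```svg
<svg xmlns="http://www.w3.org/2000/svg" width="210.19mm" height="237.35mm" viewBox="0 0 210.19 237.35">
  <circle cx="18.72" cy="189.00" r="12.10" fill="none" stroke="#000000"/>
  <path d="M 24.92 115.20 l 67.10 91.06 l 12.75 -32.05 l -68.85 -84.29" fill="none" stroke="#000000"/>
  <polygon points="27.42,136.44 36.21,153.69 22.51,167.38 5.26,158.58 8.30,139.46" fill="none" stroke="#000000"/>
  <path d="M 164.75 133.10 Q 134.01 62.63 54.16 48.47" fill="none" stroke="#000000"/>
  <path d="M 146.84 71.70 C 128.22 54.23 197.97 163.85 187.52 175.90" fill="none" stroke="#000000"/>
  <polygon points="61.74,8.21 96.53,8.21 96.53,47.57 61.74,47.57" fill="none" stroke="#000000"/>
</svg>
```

Since the viewBox matches the mm dimensions, user units are millimetres directly. The only transform is the Y-flip y_m = 237.35 − y_svg.

Shape 1 is a circle drawn with `<circle>`. Its stroke #000000 means score at S466, F2141. After flipping Y the toolpath is (30.82,48.35) → (29.20,54.40) → (24.77,58.83) → (18.72,60.45) → (12.67,58.83) → (8.24,54.40) → (6.62,48.35) → (8.24,42.30) → (12.67,37.87) → (18.72,36.25) → (24.77,37.87) → (29.20,42.30) → (30.82,48.35), returning to the start.

Shape 2 is a open polyline drawn with `<path>`. Its stroke #000000 means score at S466, F2141. After flipping Y the toolpath is (24.92,122.15) → (92.02,31.09) → (104.77,63.14) → (35.92,147.43).

Shape 3 is a regular polygon drawn with `<polygon>`. Its stroke #000000 means score at S466, F2141. After flipping Y the toolpath is (27.42,100.91) → (36.21,83.66) → (22.51,69.97) → (5.26,78.77) → (8.30,97.89) → (27.42,100.91), returning to the start.

Shape 4 is a quadratic bezier drawn with `<path>`. Its stroke #000000 means score at S466, F2141. After flipping Y the toolpath is (164.75,104.25) → (153.14,126.18) → (138.80,144.97) → (121.73,160.64) → (101.94,173.18) → (79.41,182.60) → (54.16,188.88).

Shape 5 is a cubic bezier drawn with `<path>`. Its stroke #000000 means score at S466, F2141. After flipping Y the toolpath is (146.84,165.65) → (144.11,164.83) → (151.43,149.08) → (164.12,124.62) → (177.48,97.70) → (186.84,74.57) → (187.52,61.45).

Shape 6 is a rectangle drawn with `<polygon>`. Its stroke #000000 means score at S466, F2141. After flipping Y the toolpath is (61.74,229.14) → (96.53,229.14) → (96.53,189.78) → (61.74,189.78) → (61.74,229.14), returning to the start.

G21
G90
G00 X30.82 Y48.35
M3 S466
G1 X29.20 Y54.40 F2141
G1 X24.77 Y58.83
G1 X18.72 Y60.45
G1 X12.67 Y58.83
G1 X8.24 Y54.40
G1 X6.62 Y48.35
G1 X8.24 Y42.30
G1 X12.67 Y37.87
G1 X18.72 Y36.25
G1 X24.77 Y37.87
G1 X29.20 Y42.30
G1 X30.82 Y48.35
G00 X24.92 Y122.15
M3 S466
G1 X92.02 Y31.09 F2141
G1 X104.77 Y63.14
G1 X35.92 Y147.43
G00 X27.42 Y100.91
M3 S466
G1 X36.21 Y83.66 F2141
G1 X22.51 Y69.97
G1 X5.26 Y78.77
G1 X8.30 Y97.89
G1 X27.42 Y100.91
G00 X164.75 Y104.25
M3 S466
G1 X153.14 Y126.18 F2141
G1 X138.80 Y144.97
G1 X121.73 Y160.64
G1 X101.94 Y173.18
G1 X79.41 Y182.60
G1 X54.16 Y188.88
G00 X146.84 Y165.65
M3 S466
G1 X144.11 Y164.83 F2141
G1 X151.43 Y149.08
G1 X164.12 Y124.62
G1 X177.48 Y97.70
G1 X186.84 Y74.57
G1 X187.52 Y61.45
G00 X61.74 Y229.14
M3 S466
G1 X96.53 Y229.14 F2141
G1 X96.53 Y189.78
G1 X61.74 Y189.78
G1 X61.74 Y229.14
M5
G00 X0.00 Y0.00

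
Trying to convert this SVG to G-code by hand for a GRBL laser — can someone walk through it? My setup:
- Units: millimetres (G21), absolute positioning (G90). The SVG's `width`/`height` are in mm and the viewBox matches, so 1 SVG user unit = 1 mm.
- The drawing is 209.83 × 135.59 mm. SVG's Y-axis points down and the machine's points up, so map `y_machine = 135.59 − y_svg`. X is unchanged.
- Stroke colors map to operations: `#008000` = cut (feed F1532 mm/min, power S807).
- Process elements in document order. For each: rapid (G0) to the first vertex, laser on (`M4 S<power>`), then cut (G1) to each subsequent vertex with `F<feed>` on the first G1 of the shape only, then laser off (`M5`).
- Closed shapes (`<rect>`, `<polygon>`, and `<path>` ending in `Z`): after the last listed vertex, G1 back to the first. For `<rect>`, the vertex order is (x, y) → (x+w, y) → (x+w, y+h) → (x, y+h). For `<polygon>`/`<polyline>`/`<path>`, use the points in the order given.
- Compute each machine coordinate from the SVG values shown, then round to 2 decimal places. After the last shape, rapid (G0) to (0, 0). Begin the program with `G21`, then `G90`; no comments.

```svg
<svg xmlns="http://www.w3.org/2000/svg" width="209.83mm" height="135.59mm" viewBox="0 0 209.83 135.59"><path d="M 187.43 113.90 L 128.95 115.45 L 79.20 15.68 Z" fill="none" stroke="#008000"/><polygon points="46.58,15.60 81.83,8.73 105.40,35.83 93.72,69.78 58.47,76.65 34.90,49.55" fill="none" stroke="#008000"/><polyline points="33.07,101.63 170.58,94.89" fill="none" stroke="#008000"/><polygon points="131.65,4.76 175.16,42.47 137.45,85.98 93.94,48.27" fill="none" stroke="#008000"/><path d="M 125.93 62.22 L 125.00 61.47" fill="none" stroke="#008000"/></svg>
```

G21
G90
G0 X187.43 Y21.69
M4 S807
G1 X128.95 Y20.14 F1532
G1 X79.20 Y119.91
G1 X187.43 Y21.69
M5
G0 X46.58 Y119.99
M4 S807
G1 X81.83 Y126.86 F1532
G1 X105.40 Y99.76
G1 X93.72 Y65.81
G1 X58.47 Y58.94
G1 X34.90 Y86.04
G1 X46.58 Y119.99
M5
G0 X33.07 Y33.96
M4 S807
G1 X170.58 Y40.70 F1532
M5
G0 X131.65 Y130.83
M4 S807
G1 X175.16 Y93.12 F1532
G1 X137.45 Y49.61
G1 X93.94 Y87.32
G1 X131.65 Y130.83
M5
G0 X125.93 Y73.37
M4 S807
G1 X125.00 Y74.12 F1532
M5
G0 X0.00 Y0.00

viewBox `0 0 209.83 135.59` with mm width/height → 1 unit = 1 mm. Flip: y_m = 135.59 − y_svg.

**Shape 1** — `<path>` closed polygon, stroke `#008000` → cut (S807, F1532). Machine vertices: (187.43,21.69) → (128.95,20.14) → (79.20,119.91) → (187.43,21.69). Closed: final G1 returns to the first vertex.

**Shape 2** — `<polygon>` regular polygon, stroke `#008000` → cut (S807, F1532). Machine vertices: (46.58,119.99) → (81.83,126.86) → (105.40,99.76) → (93.72,65.81) → (58.47,58.94) → (34.90,86.04) → (46.58,119.99). Closed: final G1 returns to the first vertex.

**Shape 3** — `<polyline>` line segment, stroke `#008000` → cut (S807, F1532). Machine vertices: (33.07,33.96) → (170.58,40.70). Open path.

**Shape 4** — `<polygon>` regular polygon, stroke `#008000` → cut (S807, F1532). Machine vertices: (131.65,130.83) → (175.16,93.12) → (137.45,49.61) → (93.94,87.32) → (131.65,130.83). Closed: final G1 returns to the first vertex.

**Shape 5** — `<path>` line segment, stroke `#008000` → cut (S807, F1532). Machine vertices: (125.93,73.37) → (125.00,74.12). Open path.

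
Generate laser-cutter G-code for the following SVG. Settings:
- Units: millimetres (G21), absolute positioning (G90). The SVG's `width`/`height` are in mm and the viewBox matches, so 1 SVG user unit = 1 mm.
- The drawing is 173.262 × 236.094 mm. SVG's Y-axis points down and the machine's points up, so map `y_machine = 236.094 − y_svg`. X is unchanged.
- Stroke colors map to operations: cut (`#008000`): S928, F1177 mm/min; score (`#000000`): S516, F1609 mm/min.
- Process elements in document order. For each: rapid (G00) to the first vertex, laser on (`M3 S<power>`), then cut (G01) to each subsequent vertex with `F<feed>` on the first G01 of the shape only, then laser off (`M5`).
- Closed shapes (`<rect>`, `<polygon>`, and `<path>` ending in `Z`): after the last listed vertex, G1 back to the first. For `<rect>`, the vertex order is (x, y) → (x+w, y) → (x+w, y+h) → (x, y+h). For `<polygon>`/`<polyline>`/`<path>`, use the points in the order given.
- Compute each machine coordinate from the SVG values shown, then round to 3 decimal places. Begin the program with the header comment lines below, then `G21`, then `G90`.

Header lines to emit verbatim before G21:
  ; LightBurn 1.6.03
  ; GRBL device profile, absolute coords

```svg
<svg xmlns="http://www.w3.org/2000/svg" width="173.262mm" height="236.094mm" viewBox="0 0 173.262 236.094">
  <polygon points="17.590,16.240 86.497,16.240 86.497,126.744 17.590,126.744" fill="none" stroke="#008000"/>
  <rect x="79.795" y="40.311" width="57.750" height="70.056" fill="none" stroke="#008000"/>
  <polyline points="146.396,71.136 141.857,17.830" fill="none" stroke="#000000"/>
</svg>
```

; LightBurn 1.6.03
; GRBL device profile, absolute coords
G21
G90
G00 X17.590 Y219.854
M3 S928
G01 X86.497 Y219.854 F1177
G01 X86.497 Y109.350
G01 X17.590 Y109.350
G01 X17.590 Y219.854
M5
G00 X79.795 Y195.783
M3 S928
G01 X137.545 Y195.783 F1177
G01 X137.545 Y125.727
G01 X79.795 Y125.727
G01 X79.795 Y195.783
M5
G00 X146.396 Y164.958
M3 S516
G01 X141.857 Y218.264 F1609
M5

Since the viewBox matches the mm dimensions, user units are millimetres directly. The only transform is the Y-flip y_m = 236.094 − y_svg.

Shape 1 is a rectangle drawn with `<polygon>`. Its stroke #008000 means cut at S928, F1177. After flipping Y the toolpath is (17.590,219.854) → (86.497,219.854) → (86.497,109.350) → (17.590,109.350) → (17.590,219.854), returning to the start.

Shape 2 is a rectangle drawn with `<rect>`. Its stroke #008000 means cut at S928, F1177. After flipping Y the toolpath is (79.795,195.783) → (137.545,195.783) → (137.545,125.727) → (79.795,125.727) → (79.795,195.783), returning to the start.

Shape 3 is a line segment drawn with `<polyline>`. Its stroke #000000 means score at S516, F1609. After flipping Y the toolpath is (146.396,164.958) → (141.857,218.264).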